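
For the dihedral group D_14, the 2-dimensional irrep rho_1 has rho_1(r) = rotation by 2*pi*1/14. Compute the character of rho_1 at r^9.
chi_{rho_1}(r^9) = 2*cos(2*pi*1*9/14) = -2*cos(2*pi/7)

Argument: rho_1(r^9) is rotation by angle 2*pi*1*9/14, whose trace is 2*cos(2*pi*1*9/14) = -2*cos(2*pi/7).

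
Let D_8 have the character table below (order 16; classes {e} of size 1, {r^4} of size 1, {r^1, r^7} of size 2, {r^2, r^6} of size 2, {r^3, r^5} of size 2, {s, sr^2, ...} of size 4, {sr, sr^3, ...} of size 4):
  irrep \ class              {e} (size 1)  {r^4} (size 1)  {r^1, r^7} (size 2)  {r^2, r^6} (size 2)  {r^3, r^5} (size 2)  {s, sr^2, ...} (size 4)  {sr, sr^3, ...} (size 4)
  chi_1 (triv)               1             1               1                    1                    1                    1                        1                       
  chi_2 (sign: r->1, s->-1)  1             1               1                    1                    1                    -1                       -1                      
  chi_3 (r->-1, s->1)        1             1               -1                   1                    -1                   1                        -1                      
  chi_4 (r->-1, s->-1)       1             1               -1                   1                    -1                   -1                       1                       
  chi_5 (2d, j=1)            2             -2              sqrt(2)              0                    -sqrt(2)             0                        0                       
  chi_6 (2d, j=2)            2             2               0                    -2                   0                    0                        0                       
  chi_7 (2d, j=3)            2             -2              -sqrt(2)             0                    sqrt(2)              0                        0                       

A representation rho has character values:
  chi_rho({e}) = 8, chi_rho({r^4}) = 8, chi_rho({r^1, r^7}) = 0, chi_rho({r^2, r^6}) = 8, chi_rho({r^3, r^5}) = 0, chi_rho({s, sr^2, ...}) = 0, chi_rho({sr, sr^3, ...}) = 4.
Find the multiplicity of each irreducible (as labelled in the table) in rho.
Multiplicities: chi_1: 3, chi_2: 1, chi_3: 1, chi_4: 3, chi_5: 0, chi_6: 0, chi_7: 0.

Proof sketch: Use <chi_rho, chi> = (1/|G|) sum_C |C| * chi_rho(C) * conj(chi(C)) with |G| = 16 for each irreducible chi in the table:
  <chi_rho, chi_1> = (1/16)[1*(8)*conj(1) + 1*(8)*conj(1) + 2*(0)*conj(1) + 2*(8)*conj(1) + 2*(0)*conj(1) + 4*(0)*conj(1) + 4*(4)*conj(1)]
      = (1/16)[(8) + (8) + (0) + (16) + (0) + (0) + (16)] = 48/16 = 3
  <chi_rho, chi_2> = (1/16)[1*(8)*conj(1) + 1*(8)*conj(1) + 2*(0)*conj(1) + 2*(8)*conj(1) + 2*(0)*conj(1) + 4*(0)*conj(-1) + 4*(4)*conj(-1)]
      = (1/16)[(8) + (8) + (0) + (16) + (0) + (0) + (-16)] = 16/16 = 1
  <chi_rho, chi_3> = (1/16)[1*(8)*conj(1) + 1*(8)*conj(1) + 2*(0)*conj(-1) + 2*(8)*conj(1) + 2*(0)*conj(-1) + 4*(0)*conj(1) + 4*(4)*conj(-1)]
      = (1/16)[(8) + (8) + (0) + (16) + (0) + (0) + (-16)] = 16/16 = 1
  <chi_rho, chi_4> = (1/16)[1*(8)*conj(1) + 1*(8)*conj(1) + 2*(0)*conj(-1) + 2*(8)*conj(1) + 2*(0)*conj(-1) + 4*(0)*conj(-1) + 4*(4)*conj(1)]
      = (1/16)[(8) + (8) + (0) + (16) + (0) + (0) + (16)] = 48/16 = 3
  <chi_rho, chi_5> = (1/16)[1*(8)*conj(2) + 1*(8)*conj(-2) + 2*(0)*conj(sqrt(2)) + 2*(8)*conj(0) + 2*(0)*conj(-sqrt(2)) + 4*(0)*conj(0) + 4*(4)*conj(0)]
      = (1/16)[(16) + (-16) + (0) + (0) + (0) + (0) + (0)] = 0/16 = 0
  <chi_rho, chi_6> = (1/16)[1*(8)*conj(2) + 1*(8)*conj(2) + 2*(0)*conj(0) + 2*(8)*conj(-2) + 2*(0)*conj(0) + 4*(0)*conj(0) + 4*(4)*conj(0)]
      = (1/16)[(16) + (16) + (0) + (-32) + (0) + (0) + (0)] = 0/16 = 0
  <chi_rho, chi_7> = (1/16)[1*(8)*conj(2) + 1*(8)*conj(-2) + 2*(0)*conj(-sqrt(2)) + 2*(8)*conj(0) + 2*(0)*conj(sqrt(2)) + 4*(0)*conj(0) + 4*(4)*conj(0)]
      = (1/16)[(16) + (-16) + (0) + (0) + (0) + (0) + (0)] = 0/16 = 0
Dimension check: dim(rho) = sum (mult * dim) = 3*1 + 1*1 + 1*1 + 3*1 + 0*2 + 0*2 + 0*2 = 8 = chi_rho(e) = 8.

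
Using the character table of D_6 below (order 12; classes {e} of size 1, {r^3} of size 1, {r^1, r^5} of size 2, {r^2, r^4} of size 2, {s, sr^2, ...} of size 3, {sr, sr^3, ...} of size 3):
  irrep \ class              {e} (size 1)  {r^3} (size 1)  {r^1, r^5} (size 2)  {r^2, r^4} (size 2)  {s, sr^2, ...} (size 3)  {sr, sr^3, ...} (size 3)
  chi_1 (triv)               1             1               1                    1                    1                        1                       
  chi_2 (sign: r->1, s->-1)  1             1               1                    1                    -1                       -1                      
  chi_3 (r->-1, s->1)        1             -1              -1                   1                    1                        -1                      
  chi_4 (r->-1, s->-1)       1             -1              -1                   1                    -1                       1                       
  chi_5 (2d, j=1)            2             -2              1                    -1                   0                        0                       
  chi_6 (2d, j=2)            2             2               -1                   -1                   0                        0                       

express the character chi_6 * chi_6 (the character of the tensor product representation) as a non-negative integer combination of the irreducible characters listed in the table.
chi_6 tensor chi_6 = chi_1 + chi_2 + chi_6 (all other irreducibles have multiplicity 0).

Derivation: The character of a tensor product is the pointwise product (chi_6 * chi_6)(C) = chi_6(C) * chi_6(C):
  {e}: (2)*(2), {r^3}: (2)*(2), {r^1, r^5}: (-1)*(-1), {r^2, r^4}: (-1)*(-1), {s, sr^2, ...}: (0)*(0), {sr, sr^3, ...}: (0)*(0)
so (chi_6 * chi_6) takes values
  {e} -> 4, {r^3} -> 4, {r^1, r^5} -> 1, {r^2, r^4} -> 1, {s, sr^2, ...} -> 0, {sr, sr^3, ...} -> 0.
Now take the inner product of this character with each irreducible chi from the table, <chi_6*chi_6, chi> = (1/12) sum_C |C| (chi_6*chi_6)(C) conj(chi(C)):
  <chi_6*chi_6, chi_1> = (1/12)[1*(4)*conj(1) + 1*(4)*conj(1) + 2*(1)*conj(1) + 2*(1)*conj(1) + 3*(0)*conj(1) + 3*(0)*conj(1)]
      = (1/12)[(4) + (4) + (2) + (2) + (0) + (0)] = 12/12 = 1
  <chi_6*chi_6, chi_2> = (1/12)[1*(4)*conj(1) + 1*(4)*conj(1) + 2*(1)*conj(1) + 2*(1)*conj(1) + 3*(0)*conj(-1) + 3*(0)*conj(-1)]
      = (1/12)[(4) + (4) + (2) + (2) + (0) + (0)] = 12/12 = 1
  <chi_6*chi_6, chi_3> = (1/12)[1*(4)*conj(1) + 1*(4)*conj(-1) + 2*(1)*conj(-1) + 2*(1)*conj(1) + 3*(0)*conj(1) + 3*(0)*conj(-1)]
      = (1/12)[(4) + (-4) + (-2) + (2) + (0) + (0)] = 0/12 = 0
  <chi_6*chi_6, chi_4> = (1/12)[1*(4)*conj(1) + 1*(4)*conj(-1) + 2*(1)*conj(-1) + 2*(1)*conj(1) + 3*(0)*conj(-1) + 3*(0)*conj(1)]
      = (1/12)[(4) + (-4) + (-2) + (2) + (0) + (0)] = 0/12 = 0
  <chi_6*chi_6, chi_5> = (1/12)[1*(4)*conj(2) + 1*(4)*conj(-2) + 2*(1)*conj(1) + 2*(1)*conj(-1) + 3*(0)*conj(0) + 3*(0)*conj(0)]
      = (1/12)[(8) + (-8) + (2) + (-2) + (0) + (0)] = 0/12 = 0
  <chi_6*chi_6, chi_6> = (1/12)[1*(4)*conj(2) + 1*(4)*conj(2) + 2*(1)*conj(-1) + 2*(1)*conj(-1) + 3*(0)*conj(0) + 3*(0)*conj(0)]
      = (1/12)[(8) + (8) + (-2) + (-2) + (0) + (0)] = 12/12 = 1
Hence the multiplicities are chi_1: 1, chi_2: 1, chi_6: 1. Dimension check: dim(chi_6)*dim(chi_6) = 2*2 = 4 and sum (mult * dim) = 1*1 + 1*1 + 1*2 = 4.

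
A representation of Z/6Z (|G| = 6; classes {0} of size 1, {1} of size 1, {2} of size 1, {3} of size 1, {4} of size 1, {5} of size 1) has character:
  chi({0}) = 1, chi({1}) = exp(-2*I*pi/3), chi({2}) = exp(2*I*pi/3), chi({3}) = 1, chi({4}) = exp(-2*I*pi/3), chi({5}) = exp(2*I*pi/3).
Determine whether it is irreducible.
Irreducible: <chi, chi> = 1.

Justification: <chi, chi> = (1/|G|) sum_C |C| * |chi(C)|^2 = (1/6)[1*|1|^2 + 1*|exp(-2*I*pi/3)|^2 + 1*|exp(2*I*pi/3)|^2 + 1*|1|^2 + 1*|exp(-2*I*pi/3)|^2 + 1*|exp(2*I*pi/3)|^2]
  = (1/6)[(1) + (1) + (1) + (1) + (1) + (1)] = 6/6 = 1.
(Exp terms are combined using exp(i*s)*conj(exp(i*t)) = exp(i*(s-t)), and sums of them are collapsed using the identity that for every m > 1 the m distinct m-th roots of unity sum to 0, e.g. 1 + exp(2*I*pi/3) + exp(-2*I*pi/3) = 0.)
A character is irreducible iff <chi, chi> = 1, so this representation is irreducible.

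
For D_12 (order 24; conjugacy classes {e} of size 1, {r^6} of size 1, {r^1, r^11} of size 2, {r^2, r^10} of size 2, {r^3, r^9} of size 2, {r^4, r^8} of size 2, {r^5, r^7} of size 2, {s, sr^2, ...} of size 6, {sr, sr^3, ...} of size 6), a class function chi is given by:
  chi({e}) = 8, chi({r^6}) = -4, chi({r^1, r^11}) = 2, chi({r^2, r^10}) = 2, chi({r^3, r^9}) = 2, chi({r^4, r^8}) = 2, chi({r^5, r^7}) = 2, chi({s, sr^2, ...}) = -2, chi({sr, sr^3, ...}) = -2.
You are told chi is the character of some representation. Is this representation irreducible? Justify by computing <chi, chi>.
Not irreducible (reducible): <chi, chi> = 7 > 1.

<chi, chi> = (1/|G|) sum_C |C| * |chi(C)|^2 = (1/24)[1*|8|^2 + 1*|-4|^2 + 2*|2|^2 + 2*|2|^2 + 2*|2|^2 + 2*|2|^2 + 2*|2|^2 + 6*|-2|^2 + 6*|-2|^2]
  = (1/24)[(64) + (16) + (8) + (8) + (8) + (8) + (8) + (24) + (24)] = 168/24 = 7.
A character is irreducible iff <chi, chi> = 1, so this representation is reducible.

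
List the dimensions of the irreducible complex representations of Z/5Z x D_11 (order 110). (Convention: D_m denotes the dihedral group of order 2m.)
Dimensions: 1, 1, 1, 1, 1, 1, 1, 1, 1, 1, 2, 2, 2, 2, 2, 2, 2, 2, 2, 2, 2, 2, 2, 2, 2, 2, 2, 2, 2, 2, 2, 2, 2, 2, 2

Explanation: There are 35 irreducibles (= number of conjugacy classes). Their dimensions d_i satisfy sum d_i^2 = |G| = 110: 1 + 1 + 1 + 1 + 1 + 1 + 1 + 1 + 1 + 1 + 4 + 4 + 4 + 4 + 4 + 4 + 4 + 4 + 4 + 4 + 4 + 4 + 4 + 4 + 4 + 4 + 4 + 4 + 4 + 4 + 4 + 4 + 4 + 4 + 4 = 110. (For the product with Z/5Z: each of the 5 1-dim characters of Z/5Z tensors with each irrep of D_11, giving 5 copies of each D_11-dimension.)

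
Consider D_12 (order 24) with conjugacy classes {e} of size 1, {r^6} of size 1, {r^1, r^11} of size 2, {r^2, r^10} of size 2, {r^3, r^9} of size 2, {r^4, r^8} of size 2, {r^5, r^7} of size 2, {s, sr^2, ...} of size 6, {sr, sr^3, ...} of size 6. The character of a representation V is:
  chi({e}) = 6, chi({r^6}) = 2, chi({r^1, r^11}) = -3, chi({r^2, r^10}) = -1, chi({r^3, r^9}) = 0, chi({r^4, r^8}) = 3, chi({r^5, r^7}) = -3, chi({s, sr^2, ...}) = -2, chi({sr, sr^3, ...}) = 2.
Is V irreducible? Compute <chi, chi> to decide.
Not irreducible (reducible): <chi, chi> = 6 > 1.

Why: <chi, chi> = (1/|G|) sum_C |C| * |chi(C)|^2 = (1/24)[1*|6|^2 + 1*|2|^2 + 2*|-3|^2 + 2*|-1|^2 + 2*|0|^2 + 2*|3|^2 + 2*|-3|^2 + 6*|-2|^2 + 6*|2|^2]
  = (1/24)[(36) + (4) + (18) + (2) + (0) + (18) + (18) + (24) + (24)] = 144/24 = 6.
A character is irreducible iff <chi, chi> = 1, so this representation is reducible.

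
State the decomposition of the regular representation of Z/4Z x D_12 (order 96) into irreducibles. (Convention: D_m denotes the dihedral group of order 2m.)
Each irreducible V_i of dimension d_i appears with multiplicity d_i, i.e. rho_reg = (direct sum over all irreducibles V_i) d_i V_i. The irreducible dimensions for Z/4Z x D_12 are 1, 1, 1, 1, 1, 1, 1, 1, 1, 1, 1, 1, 1, 1, 1, 1, 2, 2, 2, 2, 2, 2, 2, 2, 2, 2, 2, 2, 2, 2, 2, 2, 2, 2, 2, 2: 16 irreducibles of dimension 1, each with multiplicity 1; 20 irreducibles of dimension 2, each with multiplicity 2. Total dimension 16*1*1 + 20*2*2 = 96 = |G|.

Details: General theorem: in the regular representation of a finite group G, each irreducible appears with multiplicity equal to its dimension. Check: dim(rho_reg) = sum d_i^2 = 1 + 1 + 1 + 1 + 1 + 1 + 1 + 1 + 1 + 1 + 1 + 1 + 1 + 1 + 1 + 1 + 4 + 4 + 4 + 4 + 4 + 4 + 4 + 4 + 4 + 4 + 4 + 4 + 4 + 4 + 4 + 4 + 4 + 4 + 4 + 4 = 96 = |G|.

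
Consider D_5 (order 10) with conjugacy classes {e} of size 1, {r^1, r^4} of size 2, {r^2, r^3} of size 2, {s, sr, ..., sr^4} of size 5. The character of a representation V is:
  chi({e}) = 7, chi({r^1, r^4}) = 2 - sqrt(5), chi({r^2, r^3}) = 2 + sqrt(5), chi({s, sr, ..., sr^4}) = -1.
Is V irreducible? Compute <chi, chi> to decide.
Not irreducible (reducible): <chi, chi> = 9 > 1.

Derivation: <chi, chi> = (1/|G|) sum_C |C| * |chi(C)|^2 = (1/10)[1*|7|^2 + 2*|2 - sqrt(5)|^2 + 2*|2 + sqrt(5)|^2 + 5*|-1|^2]
  = (1/10)[(49) + (18 - 8*sqrt(5)) + (8*sqrt(5) + 18) + (5)] = 90/10 = 9.
A character is irreducible iff <chi, chi> = 1, so this representation is reducible.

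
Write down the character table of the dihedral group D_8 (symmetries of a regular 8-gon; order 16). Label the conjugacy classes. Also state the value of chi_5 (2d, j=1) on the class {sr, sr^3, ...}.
Conjugacy classes: {e} of size 1, {r^4} of size 1, {r^1, r^7} of size 2, {r^2, r^6} of size 2, {r^3, r^5} of size 2, {s, sr^2, ...} of size 4, {sr, sr^3, ...} of size 4.
Character table:
  irrep \ class              {e} (size 1)  {r^4} (size 1)  {r^1, r^7} (size 2)  {r^2, r^6} (size 2)  {r^3, r^5} (size 2)  {s, sr^2, ...} (size 4)  {sr, sr^3, ...} (size 4)
  chi_1 (triv)               1             1               1                    1                    1                    1                        1                       
  chi_2 (sign: r->1, s->-1)  1             1               1                    1                    1                    -1                       -1                      
  chi_3 (r->-1, s->1)        1             1               -1                   1                    -1                   1                        -1                      
  chi_4 (r->-1, s->-1)       1             1               -1                   1                    -1                   -1                       1                       
  chi_5 (2d, j=1)            2             -2              sqrt(2)              0                    -sqrt(2)             0                        0                       
  chi_6 (2d, j=2)            2             2               0                    -2                   0                    0                        0                       
  chi_7 (2d, j=3)            2             -2              -sqrt(2)             0                    sqrt(2)              0                        0                       

Spot check: chi_5 (2d, j=1) on {sr, sr^3, ...} = 0.

Why: D_8 has order 2*8 = 16 with 7 conjugacy classes, hence 7 irreducibles. Sum of squared dims 1 + 1 + 1 + 1 + 4 + 4 + 4 = 16 = |G|. Linear characters come from the abelianisation; the 2-dimensional irreps have character r^k -> 2*cos(2*pi*j*k/8), reflections -> 0.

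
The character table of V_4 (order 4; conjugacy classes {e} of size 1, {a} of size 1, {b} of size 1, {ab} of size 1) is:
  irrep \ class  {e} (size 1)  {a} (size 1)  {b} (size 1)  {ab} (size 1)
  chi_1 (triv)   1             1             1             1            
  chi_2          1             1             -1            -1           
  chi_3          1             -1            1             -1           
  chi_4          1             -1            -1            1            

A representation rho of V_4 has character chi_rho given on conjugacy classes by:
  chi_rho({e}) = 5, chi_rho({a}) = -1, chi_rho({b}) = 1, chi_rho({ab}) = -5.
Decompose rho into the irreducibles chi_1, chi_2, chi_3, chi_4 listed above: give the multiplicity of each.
Multiplicities: chi_1: 0, chi_2: 2, chi_3: 3, chi_4: 0.

Derivation: Use <chi_rho, chi> = (1/|G|) sum_C |C| * chi_rho(C) * conj(chi(C)) with |G| = 4 for each irreducible chi in the table:
  <chi_rho, chi_1> = (1/4)[1*(5)*conj(1) + 1*(-1)*conj(1) + 1*(1)*conj(1) + 1*(-5)*conj(1)]
      = (1/4)[(5) + (-1) + (1) + (-5)] = 0/4 = 0
  <chi_rho, chi_2> = (1/4)[1*(5)*conj(1) + 1*(-1)*conj(1) + 1*(1)*conj(-1) + 1*(-5)*conj(-1)]
      = (1/4)[(5) + (-1) + (-1) + (5)] = 8/4 = 2
  <chi_rho, chi_3> = (1/4)[1*(5)*conj(1) + 1*(-1)*conj(-1) + 1*(1)*conj(1) + 1*(-5)*conj(-1)]
      = (1/4)[(5) + (1) + (1) + (5)] = 12/4 = 3
  <chi_rho, chi_4> = (1/4)[1*(5)*conj(1) + 1*(-1)*conj(-1) + 1*(1)*conj(-1) + 1*(-5)*conj(1)]
      = (1/4)[(5) + (1) + (-1) + (-5)] = 0/4 = 0
Dimension check: dim(rho) = sum (mult * dim) = 0*1 + 2*1 + 3*1 + 0*1 = 5 = chi_rho(e) = 5.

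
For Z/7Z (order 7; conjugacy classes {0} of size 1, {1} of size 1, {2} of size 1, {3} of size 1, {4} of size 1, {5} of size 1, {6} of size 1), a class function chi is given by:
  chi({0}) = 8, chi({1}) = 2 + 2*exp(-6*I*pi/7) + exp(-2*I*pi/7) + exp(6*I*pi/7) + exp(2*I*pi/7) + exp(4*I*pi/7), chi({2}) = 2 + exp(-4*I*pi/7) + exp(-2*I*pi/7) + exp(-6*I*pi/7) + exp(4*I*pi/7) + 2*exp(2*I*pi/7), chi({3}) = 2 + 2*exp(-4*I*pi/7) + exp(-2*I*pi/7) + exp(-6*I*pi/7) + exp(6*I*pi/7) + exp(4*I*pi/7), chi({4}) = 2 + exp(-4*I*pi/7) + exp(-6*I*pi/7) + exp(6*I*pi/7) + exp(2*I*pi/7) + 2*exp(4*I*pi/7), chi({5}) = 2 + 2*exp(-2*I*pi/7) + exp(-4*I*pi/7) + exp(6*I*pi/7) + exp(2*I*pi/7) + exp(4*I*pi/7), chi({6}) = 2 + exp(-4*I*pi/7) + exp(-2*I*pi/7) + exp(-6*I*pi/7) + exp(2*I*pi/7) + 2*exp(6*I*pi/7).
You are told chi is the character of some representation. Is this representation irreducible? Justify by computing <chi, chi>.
Not irreducible (reducible): <chi, chi> = 12 > 1.

Proof sketch: <chi, chi> = (1/|G|) sum_C |C| * |chi(C)|^2 = (1/7)[1*|8|^2 + 1*|2 + 2*exp(-6*I*pi/7) + exp(-2*I*pi/7) + exp(6*I*pi/7) + exp(2*I*pi/7) + exp(4*I*pi/7)|^2 + 1*|2 + exp(-4*I*pi/7) + exp(-2*I*pi/7) + exp(-6*I*pi/7) + exp(4*I*pi/7) + 2*exp(2*I*pi/7)|^2 + 1*|2 + 2*exp(-4*I*pi/7) + exp(-2*I*pi/7) + exp(-6*I*pi/7) + exp(6*I*pi/7) + exp(4*I*pi/7)|^2 + 1*|2 + exp(-4*I*pi/7) + exp(-6*I*pi/7) + exp(6*I*pi/7) + exp(2*I*pi/7) + 2*exp(4*I*pi/7)|^2 + 1*|2 + 2*exp(-2*I*pi/7) + exp(-4*I*pi/7) + exp(6*I*pi/7) + exp(2*I*pi/7) + exp(4*I*pi/7)|^2 + 1*|2 + exp(-4*I*pi/7) + exp(-2*I*pi/7) + exp(-6*I*pi/7) + exp(2*I*pi/7) + 2*exp(6*I*pi/7)|^2]
  = (1/7)[(64) + (12 + 8*exp(-4*I*pi/7) + 8*exp(-2*I*pi/7) + 10*exp(-6*I*pi/7) + 10*exp(6*I*pi/7) + 8*exp(2*I*pi/7) + 8*exp(4*I*pi/7)) + (12 + 10*exp(-2*I*pi/7) + 8*exp(-4*I*pi/7) + 8*exp(-6*I*pi/7) + 8*exp(6*I*pi/7) + 8*exp(4*I*pi/7) + 10*exp(2*I*pi/7)) + (12 + 10*exp(-4*I*pi/7) + 8*exp(-2*I*pi/7) + 8*exp(-6*I*pi/7) + 8*exp(6*I*pi/7) + 8*exp(2*I*pi/7) + 10*exp(4*I*pi/7)) + (12 + 10*exp(-4*I*pi/7) + 8*exp(-2*I*pi/7) + 8*exp(-6*I*pi/7) + 8*exp(6*I*pi/7) + 8*exp(2*I*pi/7) + 10*exp(4*I*pi/7)) + (12 + 10*exp(-2*I*pi/7) + 8*exp(-4*I*pi/7) + 8*exp(-6*I*pi/7) + 8*exp(6*I*pi/7) + 8*exp(4*I*pi/7) + 10*exp(2*I*pi/7)) + (12 + 8*exp(-4*I*pi/7) + 8*exp(-2*I*pi/7) + 10*exp(-6*I*pi/7) + 10*exp(6*I*pi/7) + 8*exp(2*I*pi/7) + 8*exp(4*I*pi/7))] = 84/7 = 12.
(Exp terms are combined using exp(i*s)*conj(exp(i*t)) = exp(i*(s-t)), and sums of them are collapsed using the identity that for every m > 1 the m distinct m-th roots of unity sum to 0, e.g. 1 + exp(2*I*pi/3) + exp(-2*I*pi/3) = 0.)
A character is irreducible iff <chi, chi> = 1, so this representation is reducible.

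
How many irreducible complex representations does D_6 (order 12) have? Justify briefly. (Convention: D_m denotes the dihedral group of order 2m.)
6

Argument: The number of irreducible complex representations of a finite group equals its number of conjugacy classes. D_6 has 6 conjugacy classes (n/2 + 3 for n even), so D_6 (order 12) has exactly 6 irreducible complex representations.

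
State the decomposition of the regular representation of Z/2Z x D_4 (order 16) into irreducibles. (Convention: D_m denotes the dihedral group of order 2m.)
Each irreducible V_i of dimension d_i appears with multiplicity d_i, i.e. rho_reg = (direct sum over all irreducibles V_i) d_i V_i. The irreducible dimensions for Z/2Z x D_4 are 1, 1, 1, 1, 1, 1, 1, 1, 2, 2: 8 irreducibles of dimension 1, each with multiplicity 1; 2 irreducibles of dimension 2, each with multiplicity 2. Total dimension 8*1*1 + 2*2*2 = 16 = |G|.

Justification: General theorem: in the regular representation of a finite group G, each irreducible appears with multiplicity equal to its dimension. Check: dim(rho_reg) = sum d_i^2 = 1 + 1 + 1 + 1 + 1 + 1 + 1 + 1 + 4 + 4 = 16 = |G|.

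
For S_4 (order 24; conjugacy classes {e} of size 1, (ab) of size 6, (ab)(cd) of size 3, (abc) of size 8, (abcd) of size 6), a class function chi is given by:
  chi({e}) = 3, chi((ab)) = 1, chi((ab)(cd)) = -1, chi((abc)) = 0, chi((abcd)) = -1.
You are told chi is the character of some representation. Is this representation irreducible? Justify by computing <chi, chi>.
Irreducible: <chi, chi> = 1.

Solution. <chi, chi> = (1/|G|) sum_C |C| * |chi(C)|^2 = (1/24)[1*|3|^2 + 6*|1|^2 + 3*|-1|^2 + 8*|0|^2 + 6*|-1|^2]
  = (1/24)[(9) + (6) + (3) + (0) + (6)] = 24/24 = 1.
A character is irreducible iff <chi, chi> = 1, so this representation is irreducible.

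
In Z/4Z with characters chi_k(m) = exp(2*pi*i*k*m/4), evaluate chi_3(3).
chi_3(3) = zeta_4^9 = I

chi_3(3) = zeta_4^(3*3) = zeta_4^9. Since zeta_4^4 = 1, this equals zeta_4^1 = exp(2*pi*i*1/4) = I.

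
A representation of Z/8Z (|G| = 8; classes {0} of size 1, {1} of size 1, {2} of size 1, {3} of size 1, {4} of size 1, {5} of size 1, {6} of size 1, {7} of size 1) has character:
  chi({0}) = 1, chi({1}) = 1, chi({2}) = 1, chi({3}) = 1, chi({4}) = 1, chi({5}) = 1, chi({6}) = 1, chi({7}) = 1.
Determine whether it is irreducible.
Irreducible: <chi, chi> = 1.

Justification: <chi, chi> = (1/|G|) sum_C |C| * |chi(C)|^2 = (1/8)[1*|1|^2 + 1*|1|^2 + 1*|1|^2 + 1*|1|^2 + 1*|1|^2 + 1*|1|^2 + 1*|1|^2 + 1*|1|^2]
  = (1/8)[(1) + (1) + (1) + (1) + (1) + (1) + (1) + (1)] = 8/8 = 1.
(Exp terms are combined using exp(i*s)*conj(exp(i*t)) = exp(i*(s-t)), and sums of them are collapsed using the identity that for every m > 1 the m distinct m-th roots of unity sum to 0, e.g. 1 + exp(2*I*pi/3) + exp(-2*I*pi/3) = 0.)
A character is irreducible iff <chi, chi> = 1, so this representation is irreducible.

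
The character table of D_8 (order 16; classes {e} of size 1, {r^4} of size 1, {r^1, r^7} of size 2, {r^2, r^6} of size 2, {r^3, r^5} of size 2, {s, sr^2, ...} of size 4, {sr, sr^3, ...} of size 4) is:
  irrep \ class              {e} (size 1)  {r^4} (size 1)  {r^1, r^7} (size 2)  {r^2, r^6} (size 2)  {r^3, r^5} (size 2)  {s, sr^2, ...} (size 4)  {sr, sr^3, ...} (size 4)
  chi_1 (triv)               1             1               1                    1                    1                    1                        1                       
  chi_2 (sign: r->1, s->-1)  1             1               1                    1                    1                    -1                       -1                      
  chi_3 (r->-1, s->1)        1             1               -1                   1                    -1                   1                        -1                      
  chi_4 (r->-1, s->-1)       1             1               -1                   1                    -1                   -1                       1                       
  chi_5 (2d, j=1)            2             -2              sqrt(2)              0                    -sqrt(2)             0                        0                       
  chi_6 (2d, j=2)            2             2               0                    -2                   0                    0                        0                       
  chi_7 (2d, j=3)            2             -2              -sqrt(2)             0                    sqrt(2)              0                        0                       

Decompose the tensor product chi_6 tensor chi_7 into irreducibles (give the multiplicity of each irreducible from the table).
chi_6 tensor chi_7 = chi_5 + chi_7 (all other irreducibles have multiplicity 0).

Details: The character of a tensor product is the pointwise product (chi_6 * chi_7)(C) = chi_6(C) * chi_7(C):
  {e}: (2)*(2), {r^4}: (2)*(-2), {r^1, r^7}: (0)*(-sqrt(2)), {r^2, r^6}: (-2)*(0), {r^3, r^5}: (0)*(sqrt(2)), {s, sr^2, ...}: (0)*(0), {sr, sr^3, ...}: (0)*(0)
so (chi_6 * chi_7) takes values
  {e} -> 4, {r^4} -> -4, {r^1, r^7} -> 0, {r^2, r^6} -> 0, {r^3, r^5} -> 0, {s, sr^2, ...} -> 0, {sr, sr^3, ...} -> 0.
Now take the inner product of this character with each irreducible chi from the table, <chi_6*chi_7, chi> = (1/16) sum_C |C| (chi_6*chi_7)(C) conj(chi(C)):
  <chi_6*chi_7, chi_1> = (1/16)[1*(4)*conj(1) + 1*(-4)*conj(1) + 2*(0)*conj(1) + 2*(0)*conj(1) + 2*(0)*conj(1) + 4*(0)*conj(1) + 4*(0)*conj(1)]
      = (1/16)[(4) + (-4) + (0) + (0) + (0) + (0) + (0)] = 0/16 = 0
  <chi_6*chi_7, chi_2> = (1/16)[1*(4)*conj(1) + 1*(-4)*conj(1) + 2*(0)*conj(1) + 2*(0)*conj(1) + 2*(0)*conj(1) + 4*(0)*conj(-1) + 4*(0)*conj(-1)]
      = (1/16)[(4) + (-4) + (0) + (0) + (0) + (0) + (0)] = 0/16 = 0
  <chi_6*chi_7, chi_3> = (1/16)[1*(4)*conj(1) + 1*(-4)*conj(1) + 2*(0)*conj(-1) + 2*(0)*conj(1) + 2*(0)*conj(-1) + 4*(0)*conj(1) + 4*(0)*conj(-1)]
      = (1/16)[(4) + (-4) + (0) + (0) + (0) + (0) + (0)] = 0/16 = 0
  <chi_6*chi_7, chi_4> = (1/16)[1*(4)*conj(1) + 1*(-4)*conj(1) + 2*(0)*conj(-1) + 2*(0)*conj(1) + 2*(0)*conj(-1) + 4*(0)*conj(-1) + 4*(0)*conj(1)]
      = (1/16)[(4) + (-4) + (0) + (0) + (0) + (0) + (0)] = 0/16 = 0
  <chi_6*chi_7, chi_5> = (1/16)[1*(4)*conj(2) + 1*(-4)*conj(-2) + 2*(0)*conj(sqrt(2)) + 2*(0)*conj(0) + 2*(0)*conj(-sqrt(2)) + 4*(0)*conj(0) + 4*(0)*conj(0)]
      = (1/16)[(8) + (8) + (0) + (0) + (0) + (0) + (0)] = 16/16 = 1
  <chi_6*chi_7, chi_6> = (1/16)[1*(4)*conj(2) + 1*(-4)*conj(2) + 2*(0)*conj(0) + 2*(0)*conj(-2) + 2*(0)*conj(0) + 4*(0)*conj(0) + 4*(0)*conj(0)]
      = (1/16)[(8) + (-8) + (0) + (0) + (0) + (0) + (0)] = 0/16 = 0
  <chi_6*chi_7, chi_7> = (1/16)[1*(4)*conj(2) + 1*(-4)*conj(-2) + 2*(0)*conj(-sqrt(2)) + 2*(0)*conj(0) + 2*(0)*conj(sqrt(2)) + 4*(0)*conj(0) + 4*(0)*conj(0)]
      = (1/16)[(8) + (8) + (0) + (0) + (0) + (0) + (0)] = 16/16 = 1
Hence the multiplicities are chi_5: 1, chi_7: 1. Dimension check: dim(chi_6)*dim(chi_7) = 2*2 = 4 and sum (mult * dim) = 1*2 + 1*2 = 4.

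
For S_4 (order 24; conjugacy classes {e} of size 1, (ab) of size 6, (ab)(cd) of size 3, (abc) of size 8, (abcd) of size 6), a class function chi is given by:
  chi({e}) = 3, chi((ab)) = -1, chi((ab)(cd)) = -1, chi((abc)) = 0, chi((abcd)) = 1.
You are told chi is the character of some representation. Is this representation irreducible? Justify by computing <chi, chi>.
Irreducible: <chi, chi> = 1.

Proof sketch: <chi, chi> = (1/|G|) sum_C |C| * |chi(C)|^2 = (1/24)[1*|3|^2 + 6*|-1|^2 + 3*|-1|^2 + 8*|0|^2 + 6*|1|^2]
  = (1/24)[(9) + (6) + (3) + (0) + (6)] = 24/24 = 1.
A character is irreducible iff <chi, chi> = 1, so this representation is irreducible.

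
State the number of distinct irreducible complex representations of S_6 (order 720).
11

Working: The number of irreducible complex representations of a finite group equals its number of conjugacy classes. Conjugacy classes in S_6 correspond to cycle types, i.e. partitions of 6; there are p(6) = 11 of them, so S_6 (order 720) has exactly 11 irreducible complex representations.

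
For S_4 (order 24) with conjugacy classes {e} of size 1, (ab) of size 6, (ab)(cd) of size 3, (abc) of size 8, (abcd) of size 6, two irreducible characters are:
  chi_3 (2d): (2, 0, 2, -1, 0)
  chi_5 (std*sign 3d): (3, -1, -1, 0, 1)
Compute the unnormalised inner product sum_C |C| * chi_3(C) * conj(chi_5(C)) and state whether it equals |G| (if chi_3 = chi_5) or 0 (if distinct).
Sum = 0; so <chi_3, chi_5> = 0 (distinct irreducibles are orthogonal).

Why: Compute term by term over conjugacy classes (|C| * chi_3(C) * conj(chi_5(C))):
  1*(2)*conj(3) + 6*(0)*conj(-1) + 3*(2)*conj(-1) + 8*(-1)*conj(0) + 6*(0)*conj(1)
  = (6) + (0) + (-6) + (0) + (0)
  = 0.
Dividing by |G| = 24 gives 0/24 = 0, matching the row-orthogonality relation <chi_3, chi_5> = [chi_3 = chi_5].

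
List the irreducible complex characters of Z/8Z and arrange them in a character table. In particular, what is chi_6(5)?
Character table of Z/8Z (irreps indexed chi_0,...,chi_7 with chi_k(m) = zeta_8^(k*m), zeta_8 = exp(2*pi*i/8)):
  irrep \ class  {0} (size 1)  {1} (size 1)    {2} (size 1)  {3} (size 1)    {4} (size 1)  {5} (size 1)    {6} (size 1)  {7} (size 1)  
  chi_0          1             1               1             1               1             1               1             1             
  chi_1          1             exp(I*pi/4)     I             exp(3*I*pi/4)   -1            exp(-3*I*pi/4)  -I            exp(-I*pi/4)  
  chi_2          1             I               -1            -I              1             I               -1            -I            
  chi_3          1             exp(3*I*pi/4)   -I            exp(I*pi/4)     -1            exp(-I*pi/4)    I             exp(-3*I*pi/4)
  chi_4          1             -1              1             -1              1             -1              1             -1            
  chi_5          1             exp(-3*I*pi/4)  I             exp(-I*pi/4)    -1            exp(I*pi/4)     -I            exp(3*I*pi/4) 
  chi_6          1             -I              -1            I               1             -I              -1            I             
  chi_7          1             exp(-I*pi/4)    -I            exp(-3*I*pi/4)  -1            exp(3*I*pi/4)   I             exp(I*pi/4)   

Spot check: chi_6(5) = zeta_8^(6*5) = zeta_8^30 = -I.

Solution. Z/8Z is abelian, so all 8 irreducible complex representations are 1-dimensional. They are given by chi_k(m) = zeta_8^(k*m) for k = 0,...,7. Row orthogonality: sum_m chi_k(m) conj(chi_l(m)) = 8 * [k = l].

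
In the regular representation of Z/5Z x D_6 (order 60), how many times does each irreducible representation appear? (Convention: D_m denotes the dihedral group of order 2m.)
Each irreducible V_i of dimension d_i appears with multiplicity d_i, i.e. rho_reg = (direct sum over all irreducibles V_i) d_i V_i. The irreducible dimensions for Z/5Z x D_6 are 1, 1, 1, 1, 1, 1, 1, 1, 1, 1, 1, 1, 1, 1, 1, 1, 1, 1, 1, 1, 2, 2, 2, 2, 2, 2, 2, 2, 2, 2: 20 irreducibles of dimension 1, each with multiplicity 1; 10 irreducibles of dimension 2, each with multiplicity 2. Total dimension 20*1*1 + 10*2*2 = 60 = |G|.

Derivation: General theorem: in the regular representation of a finite group G, each irreducible appears with multiplicity equal to its dimension. Check: dim(rho_reg) = sum d_i^2 = 1 + 1 + 1 + 1 + 1 + 1 + 1 + 1 + 1 + 1 + 1 + 1 + 1 + 1 + 1 + 1 + 1 + 1 + 1 + 1 + 4 + 4 + 4 + 4 + 4 + 4 + 4 + 4 + 4 + 4 = 60 = |G|.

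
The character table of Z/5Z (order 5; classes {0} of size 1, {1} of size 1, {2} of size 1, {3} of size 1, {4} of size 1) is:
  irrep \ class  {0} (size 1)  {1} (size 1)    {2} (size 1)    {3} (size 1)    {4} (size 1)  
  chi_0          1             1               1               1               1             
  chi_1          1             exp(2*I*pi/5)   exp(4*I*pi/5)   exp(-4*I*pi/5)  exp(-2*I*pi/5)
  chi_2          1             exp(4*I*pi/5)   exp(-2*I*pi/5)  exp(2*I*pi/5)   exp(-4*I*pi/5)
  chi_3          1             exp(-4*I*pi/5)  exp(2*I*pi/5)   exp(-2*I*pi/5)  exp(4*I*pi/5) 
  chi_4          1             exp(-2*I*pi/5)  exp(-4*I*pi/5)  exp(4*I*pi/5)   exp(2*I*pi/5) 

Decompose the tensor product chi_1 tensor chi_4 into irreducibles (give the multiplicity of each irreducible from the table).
chi_1 tensor chi_4 = chi_0 (all other irreducibles have multiplicity 0).

Working: The character of a tensor product is the pointwise product (chi_1 * chi_4)(C) = chi_1(C) * chi_4(C):
  {0}: (1)*(1), {1}: (exp(2*I*pi/5))*(exp(-2*I*pi/5)), {2}: (exp(4*I*pi/5))*(exp(-4*I*pi/5)), {3}: (exp(-4*I*pi/5))*(exp(4*I*pi/5)), {4}: (exp(-2*I*pi/5))*(exp(2*I*pi/5))
so (chi_1 * chi_4) takes values
  {0} -> 1, {1} -> 1, {2} -> 1, {3} -> 1, {4} -> 1.
Now take the inner product of this character with each irreducible chi from the table, <chi_1*chi_4, chi> = (1/5) sum_C |C| (chi_1*chi_4)(C) conj(chi(C)):
  <chi_1*chi_4, chi_0> = (1/5)[1*(1)*conj(1) + 1*(1)*conj(1) + 1*(1)*conj(1) + 1*(1)*conj(1) + 1*(1)*conj(1)]
      = (1/5)[(1) + (1) + (1) + (1) + (1)] = 5/5 = 1
  <chi_1*chi_4, chi_1> = (1/5)[1*(1)*conj(1) + 1*(1)*conj(exp(2*I*pi/5)) + 1*(1)*conj(exp(4*I*pi/5)) + 1*(1)*conj(exp(-4*I*pi/5)) + 1*(1)*conj(exp(-2*I*pi/5))]
      = (1/5)[(1) + (exp(-2*I*pi/5)) + (exp(-4*I*pi/5)) + (exp(4*I*pi/5)) + (exp(2*I*pi/5))] = 0/5 = 0
  <chi_1*chi_4, chi_2> = (1/5)[1*(1)*conj(1) + 1*(1)*conj(exp(4*I*pi/5)) + 1*(1)*conj(exp(-2*I*pi/5)) + 1*(1)*conj(exp(2*I*pi/5)) + 1*(1)*conj(exp(-4*I*pi/5))]
      = (1/5)[(1) + (exp(-4*I*pi/5)) + (exp(2*I*pi/5)) + (exp(-2*I*pi/5)) + (exp(4*I*pi/5))] = 0/5 = 0
  <chi_1*chi_4, chi_3> = (1/5)[1*(1)*conj(1) + 1*(1)*conj(exp(-4*I*pi/5)) + 1*(1)*conj(exp(2*I*pi/5)) + 1*(1)*conj(exp(-2*I*pi/5)) + 1*(1)*conj(exp(4*I*pi/5))]
      = (1/5)[(1) + (exp(4*I*pi/5)) + (exp(-2*I*pi/5)) + (exp(2*I*pi/5)) + (exp(-4*I*pi/5))] = 0/5 = 0
  <chi_1*chi_4, chi_4> = (1/5)[1*(1)*conj(1) + 1*(1)*conj(exp(-2*I*pi/5)) + 1*(1)*conj(exp(-4*I*pi/5)) + 1*(1)*conj(exp(4*I*pi/5)) + 1*(1)*conj(exp(2*I*pi/5))]
      = (1/5)[(1) + (exp(2*I*pi/5)) + (exp(4*I*pi/5)) + (exp(-4*I*pi/5)) + (exp(-2*I*pi/5))] = 0/5 = 0
(Exp terms are combined using exp(i*s)*conj(exp(i*t)) = exp(i*(s-t)), and sums of them are collapsed using the identity that for every m > 1 the m distinct m-th roots of unity sum to 0, e.g. 1 + exp(2*I*pi/3) + exp(-2*I*pi/3) = 0.)
Hence the multiplicities are chi_0: 1. Dimension check: dim(chi_1)*dim(chi_4) = 1*1 = 1 and sum (mult * dim) = 1*1 = 1.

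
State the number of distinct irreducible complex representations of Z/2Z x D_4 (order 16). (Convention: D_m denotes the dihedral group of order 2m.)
10

The number of irreducible complex representations of a finite group equals its number of conjugacy classes. For a direct product, #classes(G x H) = #classes(G) * #classes(H). Z/2Z has 2 classes (abelian), D_4 has 5 classes, so 2 * 5 = 10, so Z/2Z x D_4 (order 16) has exactly 10 irreducible complex representations.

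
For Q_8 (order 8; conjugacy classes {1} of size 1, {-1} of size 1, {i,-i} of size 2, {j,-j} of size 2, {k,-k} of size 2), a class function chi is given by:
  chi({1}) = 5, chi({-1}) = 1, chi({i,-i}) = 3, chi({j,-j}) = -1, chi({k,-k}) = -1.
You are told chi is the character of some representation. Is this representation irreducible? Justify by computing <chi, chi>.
Not irreducible (reducible): <chi, chi> = 6 > 1.

Solution. <chi, chi> = (1/|G|) sum_C |C| * |chi(C)|^2 = (1/8)[1*|5|^2 + 1*|1|^2 + 2*|3|^2 + 2*|-1|^2 + 2*|-1|^2]
  = (1/8)[(25) + (1) + (18) + (2) + (2)] = 48/8 = 6.
A character is irreducible iff <chi, chi> = 1, so this representation is reducible.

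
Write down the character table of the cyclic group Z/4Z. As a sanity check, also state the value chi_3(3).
Character table of Z/4Z (irreps indexed chi_0,...,chi_3 with chi_k(m) = zeta_4^(k*m), zeta_4 = exp(2*pi*i/4)):
  irrep \ class  {0} (size 1)  {1} (size 1)  {2} (size 1)  {3} (size 1)
  chi_0          1             1             1             1           
  chi_1          1             I             -1            -I          
  chi_2          1             -1            1             -1          
  chi_3          1             -I            -1            I           

Spot check: chi_3(3) = zeta_4^(3*3) = zeta_4^9 = I.

Z/4Z is abelian, so all 4 irreducible complex representations are 1-dimensional. They are given by chi_k(m) = zeta_4^(k*m) for k = 0,...,3. Row orthogonality: sum_m chi_k(m) conj(chi_l(m)) = 4 * [k = l].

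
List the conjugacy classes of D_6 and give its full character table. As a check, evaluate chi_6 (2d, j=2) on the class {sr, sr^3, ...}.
Conjugacy classes: {e} of size 1, {r^3} of size 1, {r^1, r^5} of size 2, {r^2, r^4} of size 2, {s, sr^2, ...} of size 3, {sr, sr^3, ...} of size 3.
Character table:
  irrep \ class              {e} (size 1)  {r^3} (size 1)  {r^1, r^5} (size 2)  {r^2, r^4} (size 2)  {s, sr^2, ...} (size 3)  {sr, sr^3, ...} (size 3)
  chi_1 (triv)               1             1               1                    1                    1                        1                       
  chi_2 (sign: r->1, s->-1)  1             1               1                    1                    -1                       -1                      
  chi_3 (r->-1, s->1)        1             -1              -1                   1                    1                        -1                      
  chi_4 (r->-1, s->-1)       1             -1              -1                   1                    -1                       1                       
  chi_5 (2d, j=1)            2             -2              1                    -1                   0                        0                       
  chi_6 (2d, j=2)            2             2               -1                   -1                   0                        0                       

Spot check: chi_6 (2d, j=2) on {sr, sr^3, ...} = 0.

Derivation: D_6 has order 2*6 = 12 with 6 conjugacy classes, hence 6 irreducibles. Sum of squared dims 1 + 1 + 1 + 1 + 4 + 4 = 12 = |G|. Linear characters come from the abelianisation; the 2-dimensional irreps have character r^k -> 2*cos(2*pi*j*k/6), reflections -> 0.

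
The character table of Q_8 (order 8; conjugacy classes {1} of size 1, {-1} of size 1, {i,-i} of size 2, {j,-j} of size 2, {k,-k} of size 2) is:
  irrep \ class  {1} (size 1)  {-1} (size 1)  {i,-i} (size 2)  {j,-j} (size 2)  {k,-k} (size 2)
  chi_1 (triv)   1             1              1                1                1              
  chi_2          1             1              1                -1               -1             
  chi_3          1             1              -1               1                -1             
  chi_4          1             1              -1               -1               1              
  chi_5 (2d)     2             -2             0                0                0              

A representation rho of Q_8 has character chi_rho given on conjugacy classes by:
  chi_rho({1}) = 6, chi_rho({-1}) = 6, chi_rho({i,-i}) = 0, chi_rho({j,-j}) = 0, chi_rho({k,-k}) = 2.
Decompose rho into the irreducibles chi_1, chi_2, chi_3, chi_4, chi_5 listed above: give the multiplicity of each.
Multiplicities: chi_1: 2, chi_2: 1, chi_3: 1, chi_4: 2, chi_5: 0.

Use <chi_rho, chi> = (1/|G|) sum_C |C| * chi_rho(C) * conj(chi(C)) with |G| = 8 for each irreducible chi in the table:
  <chi_rho, chi_1> = (1/8)[1*(6)*conj(1) + 1*(6)*conj(1) + 2*(0)*conj(1) + 2*(0)*conj(1) + 2*(2)*conj(1)]
      = (1/8)[(6) + (6) + (0) + (0) + (4)] = 16/8 = 2
  <chi_rho, chi_2> = (1/8)[1*(6)*conj(1) + 1*(6)*conj(1) + 2*(0)*conj(1) + 2*(0)*conj(-1) + 2*(2)*conj(-1)]
      = (1/8)[(6) + (6) + (0) + (0) + (-4)] = 8/8 = 1
  <chi_rho, chi_3> = (1/8)[1*(6)*conj(1) + 1*(6)*conj(1) + 2*(0)*conj(-1) + 2*(0)*conj(1) + 2*(2)*conj(-1)]
      = (1/8)[(6) + (6) + (0) + (0) + (-4)] = 8/8 = 1
  <chi_rho, chi_4> = (1/8)[1*(6)*conj(1) + 1*(6)*conj(1) + 2*(0)*conj(-1) + 2*(0)*conj(-1) + 2*(2)*conj(1)]
      = (1/8)[(6) + (6) + (0) + (0) + (4)] = 16/8 = 2
  <chi_rho, chi_5> = (1/8)[1*(6)*conj(2) + 1*(6)*conj(-2) + 2*(0)*conj(0) + 2*(0)*conj(0) + 2*(2)*conj(0)]
      = (1/8)[(12) + (-12) + (0) + (0) + (0)] = 0/8 = 0
Dimension check: dim(rho) = sum (mult * dim) = 2*1 + 1*1 + 1*1 + 2*1 + 0*2 = 6 = chi_rho(e) = 6.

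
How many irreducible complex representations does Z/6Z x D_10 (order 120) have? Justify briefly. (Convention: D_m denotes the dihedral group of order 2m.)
48

The number of irreducible complex representations of a finite group equals its number of conjugacy classes. For a direct product, #classes(G x H) = #classes(G) * #classes(H). Z/6Z has 6 classes (abelian), D_10 has 8 classes, so 6 * 8 = 48, so Z/6Z x D_10 (order 120) has exactly 48 irreducible complex representations.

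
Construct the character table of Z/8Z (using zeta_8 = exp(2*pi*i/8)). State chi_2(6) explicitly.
Character table of Z/8Z (irreps indexed chi_0,...,chi_7 with chi_k(m) = zeta_8^(k*m), zeta_8 = exp(2*pi*i/8)):
  irrep \ class  {0} (size 1)  {1} (size 1)    {2} (size 1)  {3} (size 1)    {4} (size 1)  {5} (size 1)    {6} (size 1)  {7} (size 1)  
  chi_0          1             1               1             1               1             1               1             1             
  chi_1          1             exp(I*pi/4)     I             exp(3*I*pi/4)   -1            exp(-3*I*pi/4)  -I            exp(-I*pi/4)  
  chi_2          1             I               -1            -I              1             I               -1            -I            
  chi_3          1             exp(3*I*pi/4)   -I            exp(I*pi/4)     -1            exp(-I*pi/4)    I             exp(-3*I*pi/4)
  chi_4          1             -1              1             -1              1             -1              1             -1            
  chi_5          1             exp(-3*I*pi/4)  I             exp(-I*pi/4)    -1            exp(I*pi/4)     -I            exp(3*I*pi/4) 
  chi_6          1             -I              -1            I               1             -I              -1            I             
  chi_7          1             exp(-I*pi/4)    -I            exp(-3*I*pi/4)  -1            exp(3*I*pi/4)   I             exp(I*pi/4)   

Spot check: chi_2(6) = zeta_8^(2*6) = zeta_8^12 = -1.

Derivation: Z/8Z is abelian, so all 8 irreducible complex representations are 1-dimensional. They are given by chi_k(m) = zeta_8^(k*m) for k = 0,...,7. Row orthogonality: sum_m chi_k(m) conj(chi_l(m)) = 8 * [k = l].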